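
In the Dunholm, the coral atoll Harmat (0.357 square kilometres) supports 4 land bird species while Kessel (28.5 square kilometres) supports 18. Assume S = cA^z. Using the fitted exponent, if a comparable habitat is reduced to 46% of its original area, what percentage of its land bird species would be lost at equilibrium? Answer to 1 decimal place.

z = ln(18/4) / ln(28.5/0.357) = 1.5041 / 4.3799 = 0.3434
S_new/S_old = (A_new/A_old)^z = 0.46^0.3434 = exp(0.3434 × -0.7765) = 0.7659
Fraction lost = 1 − 0.7659 = 0.2341

23.4%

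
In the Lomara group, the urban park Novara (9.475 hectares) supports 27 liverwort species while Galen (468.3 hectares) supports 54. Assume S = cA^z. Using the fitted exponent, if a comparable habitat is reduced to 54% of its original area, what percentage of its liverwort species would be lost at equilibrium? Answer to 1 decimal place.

10.4%

z = ln(54/27) / ln(468.3/9.475) = 0.6931 / 3.9005 = 0.1777
S_new/S_old = (A_new/A_old)^z = 0.54^0.1777 = exp(0.1777 × -0.6162) = 0.8963
Fraction lost = 1 − 0.8963 = 0.1037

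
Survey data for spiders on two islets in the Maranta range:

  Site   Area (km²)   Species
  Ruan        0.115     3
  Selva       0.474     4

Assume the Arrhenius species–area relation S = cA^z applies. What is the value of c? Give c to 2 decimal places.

z = ln(S₂/S₁) / ln(A₂/A₁) = ln(4/3) / ln(0.474/0.115) = 0.2877 / 1.4163 = 0.2031
c = S₁ / A₁^z = 3 / 0.115^0.2031 = 3 / 0.6445 = 4.655

4.65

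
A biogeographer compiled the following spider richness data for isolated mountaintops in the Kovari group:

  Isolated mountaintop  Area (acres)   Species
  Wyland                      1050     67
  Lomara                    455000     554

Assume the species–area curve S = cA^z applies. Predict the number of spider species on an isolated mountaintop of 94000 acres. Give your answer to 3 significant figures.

z = ln(554/67) / ln(455000/1050) = 2.1125 / 6.0715 = 0.3479
c = 67 / 1050^0.3479 = 67 / 11.25 = 5.955
S₃ = 5.955 × 94000^0.3479 = 5.955 × 53.74 ≈ 320

320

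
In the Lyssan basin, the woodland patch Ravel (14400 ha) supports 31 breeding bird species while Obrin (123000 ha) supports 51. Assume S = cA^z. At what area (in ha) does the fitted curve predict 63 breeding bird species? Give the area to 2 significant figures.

z = ln(51/31) / ln(123000/14400) = 0.4978 / 2.1450 = 0.2321
c = 31 / 14400^0.2321 = 31 / 9.229 = 3.359
A = (63/3.359)^(1/0.2321) ⇒ ln A = ln(18.76)/0.2321 = 12.6304
A = e^12.6304 ≈ 305704 ha

310000 ha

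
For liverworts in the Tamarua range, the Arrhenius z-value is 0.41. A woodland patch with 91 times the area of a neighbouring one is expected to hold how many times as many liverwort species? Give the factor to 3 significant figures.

6.36

S₂/S₁ = (A₂/A₁)^z = 91^0.41
ln(S₂/S₁) = 0.41 × ln 91 = 0.41 × 4.5109 = 1.8495
S₂/S₁ = e^1.8495 ≈ 6.356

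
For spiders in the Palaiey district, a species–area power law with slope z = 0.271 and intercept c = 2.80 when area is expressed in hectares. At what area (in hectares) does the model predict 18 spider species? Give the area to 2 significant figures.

18 = 2.8 × A^0.271  ⇒  A^0.271 = 18/2.8 = 6.429
ln A = ln(6.429) / 0.271 = 1.8608 / 0.271 = 6.8662
A = e^6.8662 ≈ 959.3 hectares

960 hectares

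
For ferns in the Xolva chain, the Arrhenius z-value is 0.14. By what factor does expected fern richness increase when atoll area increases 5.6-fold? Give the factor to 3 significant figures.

1.27

S₂/S₁ = (A₂/A₁)^z = 5.6^0.14
ln(S₂/S₁) = 0.14 × ln 5.6 = 0.14 × 1.7228 = 0.2412
S₂/S₁ = e^0.2412 ≈ 1.273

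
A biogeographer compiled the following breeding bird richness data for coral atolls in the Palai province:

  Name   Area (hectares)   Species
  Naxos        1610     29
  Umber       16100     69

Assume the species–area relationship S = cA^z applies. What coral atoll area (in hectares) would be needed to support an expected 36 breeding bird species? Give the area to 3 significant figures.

2860 hectares

z = ln(69/29) / ln(16100/1610) = 0.8668 / 2.3026 = 0.3765
c = 29 / 1610^0.3765 = 29 / 16.11 = 1.8
A = (36/1.8)^(1/0.3765) ⇒ ln A = ln(20)/0.3765 = 7.9584
A = e^7.9584 ≈ 2859 hectares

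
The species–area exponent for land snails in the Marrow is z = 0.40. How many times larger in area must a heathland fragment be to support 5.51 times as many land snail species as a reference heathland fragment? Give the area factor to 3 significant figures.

71.3

(A₂/A₁)^0.4 = 5.51, so A₂/A₁ = 5.51^(1/0.4) = 5.51^2.5
ln(A₂/A₁) = ln 5.51 / 0.4 = 1.7066 / 0.4 = 4.2664
A₂/A₁ = e^4.2664 ≈ 71.27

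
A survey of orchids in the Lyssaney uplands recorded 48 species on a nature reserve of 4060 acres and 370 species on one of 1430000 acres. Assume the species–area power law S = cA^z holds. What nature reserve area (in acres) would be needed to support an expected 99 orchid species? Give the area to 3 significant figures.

32500 acres

z = ln(370/48) / ln(1430000/4060) = 2.0423 / 5.8642 = 0.3483
c = 48 / 4060^0.3483 = 48 / 18.06 = 2.658
A = (99/2.658)^(1/0.3483) ⇒ ln A = ln(37.25)/0.3483 = 10.3876
A = e^10.3876 ≈ 32454 acres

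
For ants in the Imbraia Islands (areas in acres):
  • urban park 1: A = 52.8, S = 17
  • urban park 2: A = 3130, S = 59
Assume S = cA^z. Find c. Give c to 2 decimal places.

z = ln(S₂/S₁) / ln(A₂/A₁) = ln(59/17) / ln(3130/52.8) = 1.2443 / 4.0823 = 0.3048
c = S₁ / A₁^z = 17 / 52.8^0.3048 = 17 / 3.35 = 5.074

5.07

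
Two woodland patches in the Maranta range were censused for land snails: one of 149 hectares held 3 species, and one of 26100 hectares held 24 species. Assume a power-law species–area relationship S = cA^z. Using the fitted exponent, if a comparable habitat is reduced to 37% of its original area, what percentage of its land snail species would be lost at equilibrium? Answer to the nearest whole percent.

33%

z = ln(24/3) / ln(26100/149) = 2.0794 / 5.1657 = 0.4025
S_new/S_old = (A_new/A_old)^z = 0.37^0.4025 = exp(0.4025 × -0.9943) = 0.6702
Fraction lost = 1 − 0.6702 = 0.3298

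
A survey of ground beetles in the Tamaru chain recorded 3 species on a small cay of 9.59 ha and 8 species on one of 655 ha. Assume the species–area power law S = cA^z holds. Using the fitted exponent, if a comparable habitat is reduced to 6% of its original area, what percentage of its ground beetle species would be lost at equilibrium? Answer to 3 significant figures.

z = ln(8/3) / ln(655/9.59) = 0.9808 / 4.2239 = 0.2322
S_new/S_old = (A_new/A_old)^z = 0.06^0.2322 = exp(0.2322 × -2.8134) = 0.5203
Fraction lost = 1 − 0.5203 = 0.4797

48.0%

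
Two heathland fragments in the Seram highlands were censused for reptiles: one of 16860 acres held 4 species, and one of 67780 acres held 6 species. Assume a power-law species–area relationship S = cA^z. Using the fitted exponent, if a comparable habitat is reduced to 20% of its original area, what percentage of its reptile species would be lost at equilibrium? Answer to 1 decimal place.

z = ln(6/4) / ln(67780/16860) = 0.4055 / 1.3913 = 0.2914
S_new/S_old = (A_new/A_old)^z = 0.2^0.2914 = exp(0.2914 × -1.6094) = 0.6256
Fraction lost = 1 − 0.6256 = 0.3744

37.4%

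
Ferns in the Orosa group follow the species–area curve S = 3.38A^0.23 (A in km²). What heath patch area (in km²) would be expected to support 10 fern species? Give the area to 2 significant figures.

10 = 3.38 × A^0.23  ⇒  A^0.23 = 10/3.38 = 2.959
ln A = ln(2.959) / 0.23 = 1.0847 / 0.23 = 4.7161
A = e^4.7161 ≈ 111.7 km²

110 km²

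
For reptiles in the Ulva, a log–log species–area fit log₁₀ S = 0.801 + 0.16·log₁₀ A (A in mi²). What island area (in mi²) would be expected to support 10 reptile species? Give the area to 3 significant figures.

17.5 mi²

10 = 6.324 × A^0.16  ⇒  A^0.16 = 10/6.324 = 1.581
ln A = ln(1.581) / 0.16 = 0.4582 / 0.16 = 2.8638
A = e^2.8638 ≈ 17.53 mi²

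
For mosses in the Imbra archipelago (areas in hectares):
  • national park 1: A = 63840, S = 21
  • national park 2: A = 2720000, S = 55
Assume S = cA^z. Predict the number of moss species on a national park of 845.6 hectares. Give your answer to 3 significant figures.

6.92

z = ln(55/21) / ln(2720000/63840) = 0.9628 / 3.7520 = 0.2566
c = 21 / 63840^0.2566 = 21 / 17.1 = 1.228
S₃ = 1.228 × 845.6^0.2566 = 1.228 × 5.638 ≈ 6.923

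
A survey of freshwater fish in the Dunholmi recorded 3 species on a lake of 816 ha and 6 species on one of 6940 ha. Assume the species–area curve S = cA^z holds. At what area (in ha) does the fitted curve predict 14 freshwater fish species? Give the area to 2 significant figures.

z = ln(6/3) / ln(6940/816) = 0.6931 / 2.1406 = 0.3238
c = 3 / 816^0.3238 = 3 / 8.766 = 0.3422
A = (14/0.3422)^(1/0.3238) ⇒ ln A = ln(40.91)/0.3238 = 11.4618
A = e^11.4618 ≈ 95012 ha

95000 ha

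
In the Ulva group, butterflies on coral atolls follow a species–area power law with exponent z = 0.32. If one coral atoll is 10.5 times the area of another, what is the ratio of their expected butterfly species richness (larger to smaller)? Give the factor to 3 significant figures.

S₂/S₁ = (A₂/A₁)^z = 10.5^0.32
ln(S₂/S₁) = 0.32 × ln 10.5 = 0.32 × 2.3514 = 0.7524
S₂/S₁ = e^0.7524 ≈ 2.122

2.12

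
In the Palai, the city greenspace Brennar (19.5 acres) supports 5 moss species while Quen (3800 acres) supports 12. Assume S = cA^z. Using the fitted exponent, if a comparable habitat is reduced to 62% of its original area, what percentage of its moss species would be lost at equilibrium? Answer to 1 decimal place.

z = ln(12/5) / ln(3800/19.5) = 0.8755 / 5.2723 = 0.1660
S_new/S_old = (A_new/A_old)^z = 0.62^0.1660 = exp(0.1660 × -0.4780) = 0.9237
Fraction lost = 1 − 0.9237 = 0.07631

7.6%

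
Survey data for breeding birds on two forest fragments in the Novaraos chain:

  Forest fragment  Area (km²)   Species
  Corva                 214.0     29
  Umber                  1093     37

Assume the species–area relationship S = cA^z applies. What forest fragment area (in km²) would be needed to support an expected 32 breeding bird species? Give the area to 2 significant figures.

410 km²

z = ln(37/29) / ln(1093/214) = 0.2436 / 1.6307 = 0.1494
c = 29 / 214^0.1494 = 29 / 2.229 = 13.01
A = (32/13.01)^(1/0.1494) ⇒ ln A = ln(2.46)/0.1494 = 6.0249
A = e^6.0249 ≈ 413.6 km²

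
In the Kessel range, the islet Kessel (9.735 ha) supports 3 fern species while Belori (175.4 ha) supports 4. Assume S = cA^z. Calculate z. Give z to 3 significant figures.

Taking logs: ln S = ln c + z ln A, so z = (ln S₂ − ln S₁)/(ln A₂ − ln A₁).
z = ln(4/3) / ln(175.4/9.735) = ln(1.333) / ln(18.02) = 0.2877 / 2.8913 = 0.0995

0.0995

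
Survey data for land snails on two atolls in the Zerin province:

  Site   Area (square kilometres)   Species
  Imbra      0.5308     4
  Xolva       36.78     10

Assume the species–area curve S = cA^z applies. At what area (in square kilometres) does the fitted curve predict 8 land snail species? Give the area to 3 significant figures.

13.1 square kilometres

z = ln(10/4) / ln(36.78/0.5308) = 0.9163 / 4.2383 = 0.2162
c = 4 / 0.5308^0.2162 = 4 / 0.872 = 4.587
A = (8/4.587)^(1/0.2162) ⇒ ln A = ln(1.744)/0.2162 = 2.5728
A = e^2.5728 ≈ 13.1 square kilometres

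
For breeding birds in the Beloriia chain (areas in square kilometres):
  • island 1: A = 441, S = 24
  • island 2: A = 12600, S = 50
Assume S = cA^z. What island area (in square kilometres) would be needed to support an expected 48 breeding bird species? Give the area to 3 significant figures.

10500 square kilometres

z = ln(50/24) / ln(12600/441) = 0.7340 / 3.3524 = 0.2189
c = 24 / 441^0.2189 = 24 / 3.793 = 6.328
A = (48/6.328)^(1/0.2189) ⇒ ln A = ln(7.586)/0.2189 = 9.2550
A = e^9.2550 ≈ 10457 square kilometres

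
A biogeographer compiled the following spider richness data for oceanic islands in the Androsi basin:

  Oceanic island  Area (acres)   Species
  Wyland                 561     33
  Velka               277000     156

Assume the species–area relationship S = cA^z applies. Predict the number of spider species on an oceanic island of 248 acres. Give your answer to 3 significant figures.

26.9

z = ln(156/33) / ln(277000/561) = 1.5533 / 6.2021 = 0.2505
c = 33 / 561^0.2505 = 33 / 4.881 = 6.761
S₃ = 6.761 × 248^0.2505 = 6.761 × 3.978 ≈ 26.9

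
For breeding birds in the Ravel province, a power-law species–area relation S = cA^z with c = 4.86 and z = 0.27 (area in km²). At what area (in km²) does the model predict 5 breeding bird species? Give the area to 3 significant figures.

5 = 4.86 × A^0.27  ⇒  A^0.27 = 5/4.86 = 1.029
ln A = ln(1.029) / 0.27 = 0.0284 / 0.27 = 0.1052
A = e^0.1052 ≈ 1.111 km²

1.11 km²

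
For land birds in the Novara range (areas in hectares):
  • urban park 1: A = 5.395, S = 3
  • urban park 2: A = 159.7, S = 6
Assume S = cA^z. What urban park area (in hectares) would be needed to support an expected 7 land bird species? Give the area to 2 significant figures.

340 hectares

z = ln(6/3) / ln(159.7/5.395) = 0.6931 / 3.3878 = 0.2046
c = 3 / 5.395^0.2046 = 3 / 1.412 = 2.125
A = (7/2.125)^(1/0.2046) ⇒ ln A = ln(3.294)/0.2046 = 5.8267
A = e^5.8267 ≈ 339.2 hectares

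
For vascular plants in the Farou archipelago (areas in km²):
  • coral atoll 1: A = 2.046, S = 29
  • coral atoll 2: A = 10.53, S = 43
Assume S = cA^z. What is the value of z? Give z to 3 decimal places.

0.240

Taking logs: ln S = ln c + z ln A, so z = (ln S₂ − ln S₁)/(ln A₂ − ln A₁).
z = ln(43/29) / ln(10.53/2.046) = ln(1.483) / ln(5.147) = 0.3939 / 1.6383 = 0.2404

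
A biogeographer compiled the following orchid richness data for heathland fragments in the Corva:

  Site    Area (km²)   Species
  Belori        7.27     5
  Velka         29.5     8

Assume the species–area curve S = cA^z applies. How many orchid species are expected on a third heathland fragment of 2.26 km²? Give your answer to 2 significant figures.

3.4

z = ln(8/5) / ln(29.5/7.27) = 0.4700 / 1.4006 = 0.3356
c = 5 / 7.27^0.3356 = 5 / 1.946 = 2.57
S₃ = 2.57 × 2.26^0.3356 = 2.57 × 1.315 ≈ 3.378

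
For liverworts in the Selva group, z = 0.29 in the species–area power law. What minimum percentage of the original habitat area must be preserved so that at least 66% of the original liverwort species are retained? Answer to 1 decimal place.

Need (A_new/A_old)^0.29 = 0.66, so A_new/A_old = 0.66^(1/0.29) = 0.66^3.448
ln(A_new/A_old) = ln 0.66 / 0.29 = -0.4155 / 0.29 = -1.4328
A_new/A_old = e^-1.4328 ≈ 0.2386

23.9%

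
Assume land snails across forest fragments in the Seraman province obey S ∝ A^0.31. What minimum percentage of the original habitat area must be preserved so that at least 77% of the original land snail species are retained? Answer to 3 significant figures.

43.0%

Need (A_new/A_old)^0.31 = 0.77, so A_new/A_old = 0.77^(1/0.31) = 0.77^3.226
ln(A_new/A_old) = ln 0.77 / 0.31 = -0.2614 / 0.31 = -0.8431
A_new/A_old = e^-0.8431 ≈ 0.4304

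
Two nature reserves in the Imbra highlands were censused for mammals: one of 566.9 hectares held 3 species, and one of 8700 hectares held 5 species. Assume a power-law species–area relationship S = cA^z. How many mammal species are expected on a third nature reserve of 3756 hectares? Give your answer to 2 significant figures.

4.3

z = ln(5/3) / ln(8700/566.9) = 0.5108 / 2.7309 = 0.1871
c = 3 / 566.9^0.1871 = 3 / 3.274 = 0.9164
S₃ = 0.9164 × 3756^0.1871 = 0.9164 × 4.663 ≈ 4.273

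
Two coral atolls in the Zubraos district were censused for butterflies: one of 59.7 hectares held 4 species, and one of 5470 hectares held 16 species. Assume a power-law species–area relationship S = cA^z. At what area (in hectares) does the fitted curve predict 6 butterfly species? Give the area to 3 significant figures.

z = ln(16/4) / ln(5470/59.7) = 1.3863 / 4.5177 = 0.3069
c = 4 / 59.7^0.3069 = 4 / 3.507 = 1.14
A = (6/1.14)^(1/0.3069) ⇒ ln A = ln(5.261)/0.3069 = 5.4107
A = e^5.4107 ≈ 223.8 hectares

224 hectares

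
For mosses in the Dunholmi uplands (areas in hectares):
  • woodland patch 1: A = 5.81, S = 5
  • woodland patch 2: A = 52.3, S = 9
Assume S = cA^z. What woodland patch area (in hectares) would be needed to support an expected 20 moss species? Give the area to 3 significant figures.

1040 hectares

z = ln(9/5) / ln(52.3/5.81) = 0.5878 / 2.1974 = 0.2675
c = 5 / 5.81^0.2675 = 5 / 1.601 = 3.123
A = (20/3.123)^(1/0.2675) ⇒ ln A = ln(6.404)/0.2675 = 6.9422
A = e^6.9422 ≈ 1035 hectares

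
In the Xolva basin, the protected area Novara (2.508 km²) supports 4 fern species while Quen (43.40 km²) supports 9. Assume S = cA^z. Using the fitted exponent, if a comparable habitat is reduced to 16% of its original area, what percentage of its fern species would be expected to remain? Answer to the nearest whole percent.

z = ln(9/4) / ln(43.4/2.508) = 0.8109 / 2.8510 = 0.2844
S_new/S_old = (A_new/A_old)^z = 0.16^0.2844 = exp(0.2844 × -1.8326) = 0.5938

59%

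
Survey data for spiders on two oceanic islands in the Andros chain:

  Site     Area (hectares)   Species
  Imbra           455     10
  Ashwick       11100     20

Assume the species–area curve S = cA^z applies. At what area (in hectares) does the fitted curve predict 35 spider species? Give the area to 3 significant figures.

z = ln(20/10) / ln(11100/455) = 0.6931 / 3.1944 = 0.2170
c = 10 / 455^0.2170 = 10 / 3.774 = 2.65
A = (35/2.65)^(1/0.2170) ⇒ ln A = ln(13.21)/0.2170 = 11.8937
A = e^11.8937 ≈ 146344 hectares

146000 hectares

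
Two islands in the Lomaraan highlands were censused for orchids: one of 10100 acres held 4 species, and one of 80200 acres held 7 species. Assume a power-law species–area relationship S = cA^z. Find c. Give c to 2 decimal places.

z = ln(S₂/S₁) / ln(A₂/A₁) = ln(7/4) / ln(80200/10100) = 0.5596 / 2.0720 = 0.2701
c = S₁ / A₁^z = 4 / 10100^0.2701 = 4 / 12.06 = 0.3315

0.33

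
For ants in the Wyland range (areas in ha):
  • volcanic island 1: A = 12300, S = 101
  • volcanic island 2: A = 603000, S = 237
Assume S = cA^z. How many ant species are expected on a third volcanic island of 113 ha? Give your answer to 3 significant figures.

z = ln(237/101) / ln(603000/12300) = 0.8529 / 3.8923 = 0.2191
c = 101 / 12300^0.2191 = 101 / 7.875 = 12.83
S₃ = 12.83 × 113^0.2191 = 12.83 × 2.818 ≈ 36.14

36.1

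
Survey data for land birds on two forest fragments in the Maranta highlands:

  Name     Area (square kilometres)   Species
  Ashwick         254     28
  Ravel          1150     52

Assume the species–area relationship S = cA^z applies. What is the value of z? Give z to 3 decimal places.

0.410

Taking logs: ln S = ln c + z ln A, so z = (ln S₂ − ln S₁)/(ln A₂ − ln A₁).
z = ln(52/28) / ln(1150/254) = ln(1.857) / ln(4.528) = 0.6190 / 1.5102 = 0.4099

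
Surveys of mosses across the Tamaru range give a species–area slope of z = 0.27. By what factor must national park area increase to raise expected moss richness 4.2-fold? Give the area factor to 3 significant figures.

203

(A₂/A₁)^0.27 = 4.2, so A₂/A₁ = 4.2^(1/0.27) = 4.2^3.704
ln(A₂/A₁) = ln 4.2 / 0.27 = 1.4351 / 0.27 = 5.3151
A₂/A₁ = e^5.3151 ≈ 203.4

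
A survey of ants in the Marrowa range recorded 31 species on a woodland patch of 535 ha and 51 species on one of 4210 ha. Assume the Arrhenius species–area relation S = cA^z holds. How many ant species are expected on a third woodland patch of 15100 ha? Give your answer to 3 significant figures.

69.4

z = ln(51/31) / ln(4210/535) = 0.4978 / 2.0630 = 0.2413
c = 31 / 535^0.2413 = 31 / 4.554 = 6.807
S₃ = 6.807 × 15100^0.2413 = 6.807 × 10.2 ≈ 69.41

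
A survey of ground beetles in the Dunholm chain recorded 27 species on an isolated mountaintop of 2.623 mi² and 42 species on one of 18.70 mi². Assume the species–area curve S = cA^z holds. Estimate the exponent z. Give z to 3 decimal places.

Taking logs: ln S = ln c + z ln A, so z = (ln S₂ − ln S₁)/(ln A₂ − ln A₁).
z = ln(42/27) / ln(18.7/2.623) = ln(1.556) / ln(7.129) = 0.4418 / 1.9642 = 0.2249

0.225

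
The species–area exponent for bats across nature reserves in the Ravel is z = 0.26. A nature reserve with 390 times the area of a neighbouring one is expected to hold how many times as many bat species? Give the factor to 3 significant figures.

S₂/S₁ = (A₂/A₁)^z = 390^0.26
ln(S₂/S₁) = 0.26 × ln 390 = 0.26 × 5.9661 = 1.5512
S₂/S₁ = e^1.5512 ≈ 4.717

4.72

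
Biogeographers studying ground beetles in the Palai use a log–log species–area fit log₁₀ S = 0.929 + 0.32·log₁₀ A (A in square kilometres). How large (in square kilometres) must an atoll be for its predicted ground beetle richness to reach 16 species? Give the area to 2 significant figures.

7.2 square kilometres

16 = 8.492 × A^0.32  ⇒  A^0.32 = 16/8.492 = 1.884
ln A = ln(1.884) / 0.32 = 0.6335 / 0.32 = 1.9796
A = e^1.9796 ≈ 7.24 square kilometres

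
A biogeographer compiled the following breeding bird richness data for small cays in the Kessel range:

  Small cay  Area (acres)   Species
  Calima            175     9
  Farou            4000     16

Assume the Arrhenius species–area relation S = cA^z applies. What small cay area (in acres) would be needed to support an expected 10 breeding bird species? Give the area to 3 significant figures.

310 acres

z = ln(16/9) / ln(4000/175) = 0.5754 / 3.1293 = 0.1839
c = 9 / 175^0.1839 = 9 / 2.585 = 3.482
A = (10/3.482)^(1/0.1839) ⇒ ln A = ln(2.872)/0.1839 = 5.7378
A = e^5.7378 ≈ 310.4 acres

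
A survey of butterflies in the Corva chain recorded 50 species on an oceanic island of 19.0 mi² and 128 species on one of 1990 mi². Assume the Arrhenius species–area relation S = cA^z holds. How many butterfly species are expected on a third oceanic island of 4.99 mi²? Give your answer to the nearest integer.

38

z = ln(128/50) / ln(1990/19) = 0.9400 / 4.6515 = 0.2021
c = 50 / 19^0.2021 = 50 / 1.813 = 27.58
S₃ = 27.58 × 4.99^0.2021 = 27.58 × 1.384 ≈ 38.16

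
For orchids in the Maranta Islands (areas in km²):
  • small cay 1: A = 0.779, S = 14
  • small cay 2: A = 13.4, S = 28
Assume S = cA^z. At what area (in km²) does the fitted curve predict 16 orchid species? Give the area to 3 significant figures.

z = ln(28/14) / ln(13.4/0.779) = 0.6931 / 2.8450 = 0.2436
c = 14 / 0.779^0.2436 = 14 / 0.941 = 14.88
A = (16/14.88)^(1/0.2436) ⇒ ln A = ln(1.075)/0.2436 = 0.2983
A = e^0.2983 ≈ 1.348 km²

1.35 km²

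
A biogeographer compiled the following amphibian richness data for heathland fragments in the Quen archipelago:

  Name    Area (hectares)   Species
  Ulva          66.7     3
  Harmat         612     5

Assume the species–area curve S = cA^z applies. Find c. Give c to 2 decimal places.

z = ln(S₂/S₁) / ln(A₂/A₁) = ln(5/3) / ln(612/66.7) = 0.5108 / 2.2165 = 0.2305
c = S₁ / A₁^z = 3 / 66.7^0.2305 = 3 / 2.633 = 1.14

1.14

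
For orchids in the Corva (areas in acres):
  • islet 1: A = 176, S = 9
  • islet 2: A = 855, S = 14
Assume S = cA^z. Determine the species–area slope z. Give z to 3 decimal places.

0.280

Taking logs: ln S = ln c + z ln A, so z = (ln S₂ − ln S₁)/(ln A₂ − ln A₁).
z = ln(14/9) / ln(855/176) = ln(1.556) / ln(4.858) = 0.4418 / 1.5806 = 0.2795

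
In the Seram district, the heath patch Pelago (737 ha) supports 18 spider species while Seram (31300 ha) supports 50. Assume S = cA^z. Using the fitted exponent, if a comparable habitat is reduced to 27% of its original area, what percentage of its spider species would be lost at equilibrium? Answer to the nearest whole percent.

30%

z = ln(50/18) / ln(31300/737) = 1.0217 / 3.7488 = 0.2725
S_new/S_old = (A_new/A_old)^z = 0.27^0.2725 = exp(0.2725 × -1.3093) = 0.6999
Fraction lost = 1 − 0.6999 = 0.3001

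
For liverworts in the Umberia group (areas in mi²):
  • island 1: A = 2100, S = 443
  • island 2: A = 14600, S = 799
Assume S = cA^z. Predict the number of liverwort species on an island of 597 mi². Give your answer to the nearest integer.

z = ln(799/443) / ln(14600/2100) = 0.5898 / 1.9391 = 0.3042
c = 443 / 2100^0.3042 = 443 / 10.24 = 43.24
S₃ = 43.24 × 597^0.3042 = 43.24 × 6.988 ≈ 302.2

302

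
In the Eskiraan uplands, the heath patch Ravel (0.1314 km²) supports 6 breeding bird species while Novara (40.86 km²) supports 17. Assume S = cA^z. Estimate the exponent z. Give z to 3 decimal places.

0.181

Taking logs: ln S = ln c + z ln A, so z = (ln S₂ − ln S₁)/(ln A₂ − ln A₁).
z = ln(17/6) / ln(40.86/0.1314) = ln(2.833) / ln(311) = 1.0415 / 5.7397 = 0.1814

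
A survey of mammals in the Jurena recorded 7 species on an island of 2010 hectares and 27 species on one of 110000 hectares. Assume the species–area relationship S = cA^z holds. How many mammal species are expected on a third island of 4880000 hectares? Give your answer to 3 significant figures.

97.0

z = ln(27/7) / ln(110000/2010) = 1.3499 / 4.0023 = 0.3373
c = 7 / 2010^0.3373 = 7 / 13.01 = 0.5382
S₃ = 0.5382 × 4880000^0.3373 = 0.5382 × 180.3 ≈ 97.02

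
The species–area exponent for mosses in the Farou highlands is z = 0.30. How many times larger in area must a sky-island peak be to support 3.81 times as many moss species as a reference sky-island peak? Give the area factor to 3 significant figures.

86.4

(A₂/A₁)^0.3 = 3.81, so A₂/A₁ = 3.81^(1/0.3) = 3.81^3.333
ln(A₂/A₁) = ln 3.81 / 0.3 = 1.3376 / 0.3 = 4.4588
A₂/A₁ = e^4.4588 ≈ 86.38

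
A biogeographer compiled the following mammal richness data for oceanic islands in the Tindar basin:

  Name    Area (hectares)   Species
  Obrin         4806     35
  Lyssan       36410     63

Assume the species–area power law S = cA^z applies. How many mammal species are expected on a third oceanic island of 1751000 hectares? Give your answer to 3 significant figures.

194

z = ln(63/35) / ln(36410/4806) = 0.5878 / 2.0250 = 0.2903
c = 35 / 4806^0.2903 = 35 / 11.71 = 2.988
S₃ = 2.988 × 1751000^0.2903 = 2.988 × 64.9 ≈ 193.9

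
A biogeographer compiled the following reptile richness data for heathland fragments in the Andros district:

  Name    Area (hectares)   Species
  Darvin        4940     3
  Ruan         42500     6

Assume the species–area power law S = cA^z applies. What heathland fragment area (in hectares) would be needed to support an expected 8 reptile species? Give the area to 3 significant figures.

104000 hectares

z = ln(6/3) / ln(42500/4940) = 0.6931 / 2.1521 = 0.3221
c = 3 / 4940^0.3221 = 3 / 15.48 = 0.1939
A = (8/0.1939)^(1/0.3221) ⇒ ln A = ln(41.27)/0.3221 = 11.5505
A = e^11.5505 ≈ 103827 hectares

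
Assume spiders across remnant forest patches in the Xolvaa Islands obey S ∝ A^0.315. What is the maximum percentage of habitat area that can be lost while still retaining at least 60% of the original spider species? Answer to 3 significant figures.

80.2%

Need (A_new/A_old)^0.315 = 0.6, so A_new/A_old = 0.6^(1/0.315) = 0.6^3.175
ln(A_new/A_old) = ln 0.6 / 0.315 = -0.5108 / 0.315 = -1.6217
A_new/A_old = e^-1.6217 ≈ 0.1976
Fraction that can be lost = 1 − 0.1976 = 0.8024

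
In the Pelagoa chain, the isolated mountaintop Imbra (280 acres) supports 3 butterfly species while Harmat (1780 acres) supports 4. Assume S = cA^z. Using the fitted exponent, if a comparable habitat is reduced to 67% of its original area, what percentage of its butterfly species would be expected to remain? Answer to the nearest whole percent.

z = ln(4/3) / ln(1780/280) = 0.2877 / 1.8496 = 0.1555
S_new/S_old = (A_new/A_old)^z = 0.67^0.1555 = exp(0.1555 × -0.4005) = 0.9396

94%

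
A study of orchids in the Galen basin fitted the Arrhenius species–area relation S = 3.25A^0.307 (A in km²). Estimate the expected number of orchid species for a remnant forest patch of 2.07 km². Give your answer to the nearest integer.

4

S = 3.25 × 2.07^0.307
ln S = ln 3.25 + 0.307 × ln 2.07 = 1.1787 + 0.307 × 0.7275 = 1.4020
S = e^1.4020 ≈ 4.063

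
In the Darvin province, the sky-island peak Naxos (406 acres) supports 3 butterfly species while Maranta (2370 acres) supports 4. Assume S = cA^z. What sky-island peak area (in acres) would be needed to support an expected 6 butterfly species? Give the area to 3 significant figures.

z = ln(4/3) / ln(2370/406) = 0.2877 / 1.7643 = 0.1631
c = 3 / 406^0.1631 = 3 / 2.663 = 1.127
A = (6/1.127)^(1/0.1631) ⇒ ln A = ln(5.326)/0.1631 = 10.2573
A = e^10.2573 ≈ 28489 acres

28500 acres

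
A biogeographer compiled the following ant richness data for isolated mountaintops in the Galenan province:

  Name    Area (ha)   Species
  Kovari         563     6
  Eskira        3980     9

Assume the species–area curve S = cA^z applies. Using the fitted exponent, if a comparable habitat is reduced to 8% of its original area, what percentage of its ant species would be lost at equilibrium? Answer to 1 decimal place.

40.8%

z = ln(9/6) / ln(3980/563) = 0.4055 / 1.9558 = 0.2073
S_new/S_old = (A_new/A_old)^z = 0.08^0.2073 = exp(0.2073 × -2.5257) = 0.5924
Fraction lost = 1 − 0.5924 = 0.4076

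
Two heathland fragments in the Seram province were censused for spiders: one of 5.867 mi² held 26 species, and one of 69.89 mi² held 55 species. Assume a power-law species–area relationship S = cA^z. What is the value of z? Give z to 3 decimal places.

Taking logs: ln S = ln c + z ln A, so z = (ln S₂ − ln S₁)/(ln A₂ − ln A₁).
z = ln(55/26) / ln(69.89/5.867) = ln(2.115) / ln(11.91) = 0.7492 / 2.4776 = 0.3024

0.302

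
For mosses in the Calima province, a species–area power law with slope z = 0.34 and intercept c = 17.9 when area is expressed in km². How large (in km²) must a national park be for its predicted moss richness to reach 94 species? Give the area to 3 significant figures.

94 = 17.9 × A^0.34  ⇒  A^0.34 = 94/17.9 = 5.251
ln A = ln(5.251) / 0.34 = 1.6585 / 0.34 = 4.8779
A = e^4.8779 ≈ 131.4 km²

131 km²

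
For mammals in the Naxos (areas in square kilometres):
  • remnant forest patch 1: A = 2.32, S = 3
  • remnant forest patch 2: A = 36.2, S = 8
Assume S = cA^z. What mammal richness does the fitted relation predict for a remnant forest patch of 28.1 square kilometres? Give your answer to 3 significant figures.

7.31

z = ln(8/3) / ln(36.2/2.32) = 0.9808 / 2.7475 = 0.3570
c = 3 / 2.32^0.3570 = 3 / 1.35 = 2.221
S₃ = 2.221 × 28.1^0.3570 = 2.221 × 3.29 ≈ 7.308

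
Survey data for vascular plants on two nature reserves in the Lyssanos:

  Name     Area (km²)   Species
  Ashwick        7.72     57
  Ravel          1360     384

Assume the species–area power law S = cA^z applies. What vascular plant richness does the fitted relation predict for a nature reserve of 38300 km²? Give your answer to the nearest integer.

1315

z = ln(384/57) / ln(1360/7.72) = 1.9076 / 5.1714 = 0.3689
c = 57 / 7.72^0.3689 = 57 / 2.125 = 26.82
S₃ = 26.82 × 38300^0.3689 = 26.82 × 49.05 ≈ 1315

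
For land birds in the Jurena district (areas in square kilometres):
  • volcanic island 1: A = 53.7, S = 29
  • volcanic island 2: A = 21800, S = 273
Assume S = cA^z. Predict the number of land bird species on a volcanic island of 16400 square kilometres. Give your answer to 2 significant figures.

z = ln(273/29) / ln(21800/53.7) = 2.2422 / 6.0063 = 0.3733
c = 29 / 53.7^0.3733 = 29 / 4.424 = 6.555
S₃ = 6.555 × 16400^0.3733 = 6.555 × 37.45 ≈ 245.5

250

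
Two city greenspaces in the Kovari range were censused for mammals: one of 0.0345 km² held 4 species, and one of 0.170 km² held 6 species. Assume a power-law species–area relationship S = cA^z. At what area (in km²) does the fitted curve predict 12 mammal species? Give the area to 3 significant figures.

z = ln(6/4) / ln(0.17/0.0345) = 0.4055 / 1.5948 = 0.2542
c = 4 / 0.0345^0.2542 = 4 / 0.4249 = 9.415
A = (12/9.415)^(1/0.2542) ⇒ ln A = ln(1.275)/0.2542 = 0.9544
A = e^0.9544 ≈ 2.597 km²

2.60 km²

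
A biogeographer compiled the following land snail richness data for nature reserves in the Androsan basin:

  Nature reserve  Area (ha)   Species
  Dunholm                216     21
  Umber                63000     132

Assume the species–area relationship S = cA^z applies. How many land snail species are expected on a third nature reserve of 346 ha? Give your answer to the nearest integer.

24

z = ln(132/21) / ln(63000/216) = 1.8383 / 5.6756 = 0.3239
c = 21 / 216^0.3239 = 21 / 5.703 = 3.682
S₃ = 3.682 × 346^0.3239 = 3.682 × 6.643 ≈ 24.46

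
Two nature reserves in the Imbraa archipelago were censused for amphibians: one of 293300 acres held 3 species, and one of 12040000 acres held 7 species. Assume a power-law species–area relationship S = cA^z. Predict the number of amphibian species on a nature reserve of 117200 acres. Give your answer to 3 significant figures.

z = ln(7/3) / ln(12040000/293300) = 0.8473 / 3.7148 = 0.2281
c = 3 / 293300^0.2281 = 3 / 17.66 = 0.1699
S₃ = 0.1699 × 117200^0.2281 = 0.1699 × 14.33 ≈ 2.434

2.43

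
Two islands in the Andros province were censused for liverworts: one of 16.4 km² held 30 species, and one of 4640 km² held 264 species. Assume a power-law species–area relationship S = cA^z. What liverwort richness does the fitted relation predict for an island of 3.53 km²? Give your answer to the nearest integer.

17

z = ln(264/30) / ln(4640/16.4) = 2.1748 / 5.6452 = 0.3852
c = 30 / 16.4^0.3852 = 30 / 2.938 = 10.21
S₃ = 10.21 × 3.53^0.3852 = 10.21 × 1.626 ≈ 16.6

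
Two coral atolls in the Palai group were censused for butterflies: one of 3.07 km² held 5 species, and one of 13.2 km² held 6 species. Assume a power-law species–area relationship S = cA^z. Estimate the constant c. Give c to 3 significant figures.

z = ln(S₂/S₁) / ln(A₂/A₁) = ln(6/5) / ln(13.2/3.07) = 0.1823 / 1.4585 = 0.1250
c = S₁ / A₁^z = 5 / 3.07^0.1250 = 5 / 1.151 = 4.346

4.35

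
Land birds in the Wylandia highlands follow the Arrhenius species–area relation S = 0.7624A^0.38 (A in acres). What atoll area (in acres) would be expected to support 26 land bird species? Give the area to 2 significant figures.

26 = 0.7624 × A^0.38  ⇒  A^0.38 = 26/0.7624 = 34.1
ln A = ln(34.1) / 0.38 = 3.5294 / 0.38 = 9.2878
A = e^9.2878 ≈ 10806 acres

11000 acres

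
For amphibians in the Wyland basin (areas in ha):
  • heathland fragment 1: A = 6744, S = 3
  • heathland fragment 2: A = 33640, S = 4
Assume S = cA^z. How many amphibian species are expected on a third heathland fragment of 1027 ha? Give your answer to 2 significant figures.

2.1

z = ln(4/3) / ln(33640/6744) = 0.2877 / 1.6071 = 0.1790
c = 3 / 6744^0.1790 = 3 / 4.846 = 0.619
S₃ = 0.619 × 1027^0.1790 = 0.619 × 3.46 ≈ 2.142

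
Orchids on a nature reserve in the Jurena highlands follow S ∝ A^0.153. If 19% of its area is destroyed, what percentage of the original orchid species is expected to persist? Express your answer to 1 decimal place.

S_new/S_old = (A_new/A_old)^z = 0.81^0.153
= exp(0.153 × ln 0.81) = exp(0.153 × -0.2107) = exp(-0.0322) ≈ 0.9683

96.8%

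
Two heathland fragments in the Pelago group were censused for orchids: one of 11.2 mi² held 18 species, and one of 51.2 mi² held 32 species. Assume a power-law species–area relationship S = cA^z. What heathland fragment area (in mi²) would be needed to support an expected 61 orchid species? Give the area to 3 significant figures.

z = ln(32/18) / ln(51.2/11.2) = 0.5754 / 1.5198 = 0.3786
c = 18 / 11.2^0.3786 = 18 / 2.496 = 7.212
A = (61/7.212)^(1/0.3786) ⇒ ln A = ln(8.458)/0.3786 = 5.6399
A = e^5.6399 ≈ 281.4 mi²

281 mi²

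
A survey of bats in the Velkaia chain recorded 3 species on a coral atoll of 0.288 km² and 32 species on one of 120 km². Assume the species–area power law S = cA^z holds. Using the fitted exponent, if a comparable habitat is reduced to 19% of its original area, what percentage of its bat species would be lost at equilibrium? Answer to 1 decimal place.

47.9%

z = ln(32/3) / ln(120/0.288) = 2.3671 / 6.0323 = 0.3924
S_new/S_old = (A_new/A_old)^z = 0.19^0.3924 = exp(0.3924 × -1.6607) = 0.5212
Fraction lost = 1 − 0.5212 = 0.4788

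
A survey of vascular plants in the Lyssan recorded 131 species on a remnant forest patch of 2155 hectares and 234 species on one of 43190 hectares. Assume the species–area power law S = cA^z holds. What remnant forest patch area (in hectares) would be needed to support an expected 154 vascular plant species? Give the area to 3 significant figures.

4970 hectares

z = ln(234/131) / ln(43190/2155) = 0.5801 / 2.9978 = 0.1935
c = 131 / 2155^0.1935 = 131 / 4.416 = 29.66
A = (154/29.66)^(1/0.1935) ⇒ ln A = ln(5.192)/0.1935 = 8.5114
A = e^8.5114 ≈ 4971 hectares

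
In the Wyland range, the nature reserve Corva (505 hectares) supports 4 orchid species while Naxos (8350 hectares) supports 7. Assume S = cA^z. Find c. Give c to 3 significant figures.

z = ln(S₂/S₁) / ln(A₂/A₁) = ln(7/4) / ln(8350/505) = 0.5596 / 2.8055 = 0.1995
c = S₁ / A₁^z = 4 / 505^0.1995 = 4 / 3.461 = 1.156

1.16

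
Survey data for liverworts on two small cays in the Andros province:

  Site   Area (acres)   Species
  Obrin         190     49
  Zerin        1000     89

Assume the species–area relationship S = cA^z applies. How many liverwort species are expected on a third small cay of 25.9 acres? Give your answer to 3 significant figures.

23.9

z = ln(89/49) / ln(1000/190) = 0.5968 / 1.6607 = 0.3594
c = 49 / 190^0.3594 = 49 / 6.59 = 7.435
S₃ = 7.435 × 25.9^0.3594 = 7.435 × 3.22 ≈ 23.94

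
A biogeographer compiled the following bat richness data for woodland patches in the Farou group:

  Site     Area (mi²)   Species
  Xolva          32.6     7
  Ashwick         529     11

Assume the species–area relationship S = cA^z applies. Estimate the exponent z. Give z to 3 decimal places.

0.162

Taking logs: ln S = ln c + z ln A, so z = (ln S₂ − ln S₁)/(ln A₂ − ln A₁).
z = ln(11/7) / ln(529/32.6) = ln(1.571) / ln(16.23) = 0.4520 / 2.7867 = 0.1622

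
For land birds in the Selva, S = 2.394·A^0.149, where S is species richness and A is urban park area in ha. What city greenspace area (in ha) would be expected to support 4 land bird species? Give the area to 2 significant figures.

31 ha

4 = 2.394 × A^0.149  ⇒  A^0.149 = 4/2.394 = 1.671
ln A = ln(1.671) / 0.149 = 0.5133 / 0.149 = 3.4452
A = e^3.4452 ≈ 31.35 ha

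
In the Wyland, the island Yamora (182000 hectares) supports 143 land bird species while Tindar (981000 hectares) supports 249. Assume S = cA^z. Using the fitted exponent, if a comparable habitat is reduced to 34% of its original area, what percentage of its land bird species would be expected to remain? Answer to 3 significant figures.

70.1%

z = ln(249/143) / ln(981000/182000) = 0.5546 / 1.6846 = 0.3292
S_new/S_old = (A_new/A_old)^z = 0.34^0.3292 = exp(0.3292 × -1.0788) = 0.7011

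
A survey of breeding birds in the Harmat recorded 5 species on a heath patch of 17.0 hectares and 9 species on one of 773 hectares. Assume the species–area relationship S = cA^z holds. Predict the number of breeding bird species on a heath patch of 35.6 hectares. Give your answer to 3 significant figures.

5.60

z = ln(9/5) / ln(773/17) = 0.5878 / 3.8171 = 0.1540
c = 5 / 17^0.1540 = 5 / 1.547 = 3.232
S₃ = 3.232 × 35.6^0.1540 = 3.232 × 1.733 ≈ 5.603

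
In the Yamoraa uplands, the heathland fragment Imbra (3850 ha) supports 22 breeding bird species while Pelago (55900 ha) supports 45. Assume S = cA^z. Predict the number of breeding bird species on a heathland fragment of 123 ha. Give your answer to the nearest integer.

z = ln(45/22) / ln(55900/3850) = 0.7156 / 2.6755 = 0.2675
c = 22 / 3850^0.2675 = 22 / 9.099 = 2.418
S₃ = 2.418 × 123^0.2675 = 2.418 × 3.622 ≈ 8.758

9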